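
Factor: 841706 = 2^1*420853^1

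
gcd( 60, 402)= 6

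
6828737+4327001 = 11155738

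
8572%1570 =722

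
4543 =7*649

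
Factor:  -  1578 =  - 2^1*3^1*263^1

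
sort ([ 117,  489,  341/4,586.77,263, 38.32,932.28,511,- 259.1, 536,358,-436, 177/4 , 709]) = [- 436, - 259.1,38.32,177/4,341/4,117 , 263,358 , 489,511,536,586.77, 709,932.28 ] 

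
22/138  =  11/69  =  0.16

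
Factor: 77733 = 3^3*2879^1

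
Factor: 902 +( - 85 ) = 817 = 19^1*43^1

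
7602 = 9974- 2372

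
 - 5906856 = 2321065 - 8227921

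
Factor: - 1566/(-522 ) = 3^1 = 3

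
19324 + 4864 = 24188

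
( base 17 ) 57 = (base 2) 1011100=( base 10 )92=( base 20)4c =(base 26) 3E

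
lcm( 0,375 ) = 0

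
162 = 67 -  - 95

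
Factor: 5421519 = 3^3*200797^1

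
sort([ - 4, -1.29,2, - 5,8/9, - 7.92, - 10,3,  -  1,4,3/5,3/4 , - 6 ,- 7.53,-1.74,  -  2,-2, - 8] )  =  [ - 10,- 8, - 7.92, - 7.53, - 6,  -  5, - 4, - 2,  -  2, -1.74,  -  1.29, - 1,3/5,3/4,8/9,2,3, 4]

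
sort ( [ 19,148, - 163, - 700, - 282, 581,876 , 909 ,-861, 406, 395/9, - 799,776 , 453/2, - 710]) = [ - 861, - 799, - 710, - 700,  -  282, - 163,19, 395/9,148,453/2, 406, 581,776,  876,909 ] 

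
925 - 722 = 203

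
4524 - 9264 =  - 4740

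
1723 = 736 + 987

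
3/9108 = 1/3036  =  0.00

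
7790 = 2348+5442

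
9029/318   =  28+ 125/318= 28.39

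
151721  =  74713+77008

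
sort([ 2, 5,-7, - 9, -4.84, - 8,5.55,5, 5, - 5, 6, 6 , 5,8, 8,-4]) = [-9, - 8, - 7, - 5, - 4.84, - 4, 2,5,5,  5, 5,5.55,  6, 6, 8, 8 ] 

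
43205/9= 43205/9 = 4800.56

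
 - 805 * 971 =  - 781655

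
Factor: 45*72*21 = 2^3 * 3^5*5^1*7^1= 68040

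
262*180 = 47160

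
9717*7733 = 75141561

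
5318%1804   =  1710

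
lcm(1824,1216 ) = 3648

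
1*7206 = 7206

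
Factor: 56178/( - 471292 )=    - 28089/235646 = - 2^ (-1 )*3^2*59^( - 1)*1997^(-1 )*3121^1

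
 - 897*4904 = -4398888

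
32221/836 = 32221/836  =  38.54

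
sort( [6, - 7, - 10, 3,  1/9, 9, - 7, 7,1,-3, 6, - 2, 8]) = [ - 10, - 7,-7,-3, - 2, 1/9, 1,  3,6, 6, 7,8,9 ]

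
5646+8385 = 14031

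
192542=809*238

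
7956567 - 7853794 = 102773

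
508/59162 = 254/29581 = 0.01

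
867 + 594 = 1461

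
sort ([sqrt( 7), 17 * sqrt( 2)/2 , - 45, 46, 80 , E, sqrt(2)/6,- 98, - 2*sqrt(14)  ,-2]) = [ - 98, - 45,-2*sqrt(14), - 2,sqrt( 2)/6,sqrt(7), E,17*sqrt(2) /2,  46, 80] 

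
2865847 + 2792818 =5658665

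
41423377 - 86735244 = -45311867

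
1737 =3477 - 1740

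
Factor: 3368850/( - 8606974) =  - 1684425/4303487 = - 3^1*5^2*37^1* 607^1*4303487^ ( - 1)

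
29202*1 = 29202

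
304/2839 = 304/2839 = 0.11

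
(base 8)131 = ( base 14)65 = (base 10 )89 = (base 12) 75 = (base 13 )6B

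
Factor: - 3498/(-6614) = 3^1*11^1* 53^1 * 3307^(- 1 ) =1749/3307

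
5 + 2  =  7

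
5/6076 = 5/6076 = 0.00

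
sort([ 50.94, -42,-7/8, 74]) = [ - 42, - 7/8, 50.94, 74]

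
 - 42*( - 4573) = 192066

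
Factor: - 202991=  - 41^1*4951^1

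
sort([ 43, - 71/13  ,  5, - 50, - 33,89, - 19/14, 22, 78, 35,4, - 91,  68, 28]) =[ - 91 , -50,  -  33, - 71/13, - 19/14,4, 5, 22, 28, 35, 43,68,  78, 89 ] 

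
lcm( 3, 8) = 24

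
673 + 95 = 768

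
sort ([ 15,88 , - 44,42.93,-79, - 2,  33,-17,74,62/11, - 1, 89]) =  [ - 79, - 44, - 17, - 2,-1 , 62/11,15, 33,42.93,74,88, 89 ] 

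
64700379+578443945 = 643144324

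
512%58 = 48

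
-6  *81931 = -491586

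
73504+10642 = 84146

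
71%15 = 11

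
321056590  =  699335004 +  - 378278414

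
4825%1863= 1099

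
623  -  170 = 453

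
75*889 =66675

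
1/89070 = 1/89070  =  0.00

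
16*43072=689152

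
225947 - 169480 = 56467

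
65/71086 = 65/71086 = 0.00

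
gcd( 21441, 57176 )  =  7147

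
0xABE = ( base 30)31k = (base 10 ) 2750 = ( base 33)2hb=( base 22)5f0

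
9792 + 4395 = 14187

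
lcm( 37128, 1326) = 37128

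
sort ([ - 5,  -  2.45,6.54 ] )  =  [  -  5, - 2.45,6.54 ]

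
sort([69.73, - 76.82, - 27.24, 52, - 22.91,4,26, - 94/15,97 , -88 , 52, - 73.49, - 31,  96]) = [ - 88, - 76.82, - 73.49, -31, - 27.24, - 22.91, - 94/15, 4, 26,52,52, 69.73 , 96, 97 ]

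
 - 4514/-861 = 5  +  209/861= 5.24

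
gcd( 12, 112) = 4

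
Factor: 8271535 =5^1*37^1 * 44711^1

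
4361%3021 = 1340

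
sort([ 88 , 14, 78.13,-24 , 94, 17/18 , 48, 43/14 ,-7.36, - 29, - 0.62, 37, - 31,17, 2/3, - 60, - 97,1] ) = [ -97 ,  -  60, - 31,  -  29, - 24, - 7.36,-0.62,  2/3  ,  17/18, 1,43/14, 14, 17, 37,48,78.13,88,94 ] 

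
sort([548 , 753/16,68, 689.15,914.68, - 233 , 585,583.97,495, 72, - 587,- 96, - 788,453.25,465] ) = [- 788, - 587, - 233,  -  96,753/16, 68,72, 453.25,465,495,548,583.97  ,  585, 689.15 , 914.68]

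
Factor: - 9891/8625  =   - 3297/2875 = - 3^1*5^( - 3)*7^1*23^( - 1)*157^1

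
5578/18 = 2789/9 = 309.89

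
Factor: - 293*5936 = - 2^4*7^1*53^1*293^1 = -1739248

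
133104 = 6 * 22184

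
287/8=287/8=35.88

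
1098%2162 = 1098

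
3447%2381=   1066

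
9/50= 9/50 = 0.18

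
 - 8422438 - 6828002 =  - 15250440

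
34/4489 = 34/4489 = 0.01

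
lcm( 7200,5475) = 525600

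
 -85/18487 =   -  1+18402/18487=- 0.00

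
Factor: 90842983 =7^1*11^1*1179779^1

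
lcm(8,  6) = 24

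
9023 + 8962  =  17985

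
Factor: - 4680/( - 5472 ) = 65/76 = 2^( - 2 )*5^1 * 13^1*19^( - 1)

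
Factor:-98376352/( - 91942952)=2^2*29^1*227^1 * 467^1*11492869^(- 1) = 12297044/11492869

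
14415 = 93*155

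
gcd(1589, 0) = 1589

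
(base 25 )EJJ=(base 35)7J4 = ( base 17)1EGD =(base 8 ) 22034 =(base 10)9244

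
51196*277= 14181292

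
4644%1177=1113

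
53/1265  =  53/1265 = 0.04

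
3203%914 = 461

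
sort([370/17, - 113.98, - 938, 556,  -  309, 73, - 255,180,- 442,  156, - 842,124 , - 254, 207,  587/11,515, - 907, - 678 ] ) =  [ - 938, - 907, - 842, - 678, - 442 , - 309, - 255, - 254, -113.98,370/17,  587/11,73,124,156,  180, 207, 515, 556]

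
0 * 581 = 0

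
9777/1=9777  =  9777.00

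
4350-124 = 4226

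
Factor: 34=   2^1*17^1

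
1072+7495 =8567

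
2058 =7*294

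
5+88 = 93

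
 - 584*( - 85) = 49640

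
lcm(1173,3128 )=9384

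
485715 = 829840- 344125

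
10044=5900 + 4144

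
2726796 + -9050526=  - 6323730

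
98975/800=123+23/32=123.72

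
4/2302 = 2/1151 = 0.00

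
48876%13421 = 8613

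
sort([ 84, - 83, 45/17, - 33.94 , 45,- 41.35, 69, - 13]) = [-83, - 41.35, - 33.94, - 13, 45/17, 45, 69,84]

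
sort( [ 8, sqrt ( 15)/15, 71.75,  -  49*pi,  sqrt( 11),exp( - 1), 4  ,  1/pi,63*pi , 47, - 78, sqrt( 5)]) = [ - 49 * pi, - 78,sqrt (15 ) /15,  1/pi,exp( - 1), sqrt(5), sqrt ( 11), 4, 8, 47,71.75, 63 * pi]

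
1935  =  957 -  - 978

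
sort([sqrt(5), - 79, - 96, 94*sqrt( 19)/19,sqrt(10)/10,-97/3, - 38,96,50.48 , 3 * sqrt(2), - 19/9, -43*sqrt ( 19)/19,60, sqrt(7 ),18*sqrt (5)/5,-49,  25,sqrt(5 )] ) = [ - 96, - 79 ,  -  49, - 38, - 97/3, - 43*sqrt(19)/19, - 19/9, sqrt(  10)/10,sqrt(5 ),sqrt( 5), sqrt(7),  3 * sqrt( 2 ),18*sqrt(5 ) /5, 94*sqrt(19 )/19 , 25, 50.48,60, 96 ]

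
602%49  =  14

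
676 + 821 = 1497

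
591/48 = 12+5/16 = 12.31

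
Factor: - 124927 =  - 11^1*41^1*277^1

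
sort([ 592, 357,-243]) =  [ - 243,357, 592] 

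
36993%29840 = 7153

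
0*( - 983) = 0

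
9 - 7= 2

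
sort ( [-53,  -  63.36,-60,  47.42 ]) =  [ - 63.36, - 60, - 53,47.42] 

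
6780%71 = 35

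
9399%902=379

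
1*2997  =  2997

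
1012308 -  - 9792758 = 10805066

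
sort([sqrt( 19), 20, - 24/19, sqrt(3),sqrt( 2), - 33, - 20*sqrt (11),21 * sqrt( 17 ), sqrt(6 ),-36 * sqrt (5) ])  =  [ -36*sqrt( 5 ),  -  20* sqrt( 11) , - 33, - 24/19, sqrt( 2), sqrt( 3) , sqrt(6 ),  sqrt( 19 ), 20,  21*sqrt(17 ) ]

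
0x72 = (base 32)3I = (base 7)222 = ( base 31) 3L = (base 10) 114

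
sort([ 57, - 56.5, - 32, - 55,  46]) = [  -  56.5, - 55, - 32,46, 57]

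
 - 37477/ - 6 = 6246 + 1/6 = 6246.17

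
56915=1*56915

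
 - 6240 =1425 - 7665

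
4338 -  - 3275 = 7613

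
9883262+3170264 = 13053526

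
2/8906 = 1/4453 = 0.00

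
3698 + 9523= 13221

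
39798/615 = 64+146/205= 64.71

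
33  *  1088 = 35904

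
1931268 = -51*( - 37868)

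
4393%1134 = 991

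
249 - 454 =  - 205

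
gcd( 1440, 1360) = 80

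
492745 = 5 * 98549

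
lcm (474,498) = 39342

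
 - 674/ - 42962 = 337/21481= 0.02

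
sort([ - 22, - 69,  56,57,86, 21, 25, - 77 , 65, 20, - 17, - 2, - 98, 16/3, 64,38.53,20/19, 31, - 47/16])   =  [ - 98, - 77, - 69, - 22, - 17,-47/16, - 2,20/19,16/3, 20,21 , 25, 31, 38.53 , 56, 57 , 64, 65,86]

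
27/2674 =27/2674=0.01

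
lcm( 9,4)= 36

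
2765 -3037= - 272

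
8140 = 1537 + 6603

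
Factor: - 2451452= - 2^2*241^1*2543^1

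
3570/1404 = 595/234 = 2.54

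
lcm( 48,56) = 336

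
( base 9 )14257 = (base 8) 22733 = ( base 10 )9691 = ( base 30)AN1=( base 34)8d1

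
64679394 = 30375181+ 34304213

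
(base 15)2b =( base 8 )51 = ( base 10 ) 41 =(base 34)17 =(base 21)1K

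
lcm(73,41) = 2993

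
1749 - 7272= - 5523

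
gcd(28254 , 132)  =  6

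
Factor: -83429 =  - 19^1*4391^1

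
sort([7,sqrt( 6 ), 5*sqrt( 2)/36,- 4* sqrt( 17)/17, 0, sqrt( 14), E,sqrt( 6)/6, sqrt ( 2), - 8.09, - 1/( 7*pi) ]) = [  -  8.09 , - 4 * sqrt (17 )/17, - 1/(7*pi ),0,5 * sqrt( 2) /36 , sqrt( 6 )/6, sqrt( 2 ), sqrt(6 ),E, sqrt( 14), 7 ] 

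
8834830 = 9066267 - 231437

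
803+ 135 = 938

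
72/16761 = 24/5587 = 0.00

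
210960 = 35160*6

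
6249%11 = 1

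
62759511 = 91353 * 687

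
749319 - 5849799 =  - 5100480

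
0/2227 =0 = 0.00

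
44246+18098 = 62344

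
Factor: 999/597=333/199 =3^2*37^1*199^(-1)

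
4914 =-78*( - 63)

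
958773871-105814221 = 852959650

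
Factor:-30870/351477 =  -  2^1*5^1 * 7^1*797^( - 1 ) = -70/797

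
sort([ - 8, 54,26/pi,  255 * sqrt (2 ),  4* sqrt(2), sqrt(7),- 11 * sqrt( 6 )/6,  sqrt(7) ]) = [ - 8, - 11*sqrt(6)/6, sqrt(7), sqrt(7 ), 4*sqrt(2),26/pi, 54, 255*sqrt(2 )]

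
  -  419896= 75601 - 495497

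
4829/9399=4829/9399= 0.51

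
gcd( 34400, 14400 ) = 800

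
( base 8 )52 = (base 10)42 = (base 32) 1A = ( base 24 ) 1i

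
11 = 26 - 15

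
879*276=242604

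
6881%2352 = 2177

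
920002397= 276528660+643473737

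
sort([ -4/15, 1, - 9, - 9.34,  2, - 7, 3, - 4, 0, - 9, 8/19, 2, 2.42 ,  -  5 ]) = [ -9.34, - 9, - 9, - 7, - 5, - 4, - 4/15,0,8/19, 1, 2, 2, 2.42, 3 ] 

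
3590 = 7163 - 3573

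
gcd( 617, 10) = 1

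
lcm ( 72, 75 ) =1800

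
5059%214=137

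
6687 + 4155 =10842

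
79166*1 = 79166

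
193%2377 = 193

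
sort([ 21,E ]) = [E,21 ]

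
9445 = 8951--494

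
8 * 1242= 9936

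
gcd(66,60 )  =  6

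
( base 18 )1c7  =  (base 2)1000100011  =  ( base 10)547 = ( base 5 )4142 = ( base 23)10i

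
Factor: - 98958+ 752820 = 2^1*3^1* 11^1 * 9907^1 = 653862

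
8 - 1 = 7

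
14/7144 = 7/3572 = 0.00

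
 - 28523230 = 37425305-65948535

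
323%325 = 323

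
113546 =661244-547698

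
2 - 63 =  - 61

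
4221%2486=1735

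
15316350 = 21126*725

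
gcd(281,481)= 1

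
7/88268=7/88268=0.00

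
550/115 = 4 + 18/23 = 4.78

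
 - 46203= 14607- 60810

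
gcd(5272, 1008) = 8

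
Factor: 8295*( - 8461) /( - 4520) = 14036799/904=2^( - 3)*3^1*7^1*79^1  *113^( - 1 )*8461^1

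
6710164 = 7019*956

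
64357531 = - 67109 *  ( - 959)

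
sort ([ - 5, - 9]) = [ - 9 , - 5]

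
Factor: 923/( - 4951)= - 13^1*71^1*4951^( - 1) 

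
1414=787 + 627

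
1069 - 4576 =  - 3507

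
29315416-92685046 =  - 63369630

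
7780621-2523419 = 5257202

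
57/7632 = 19/2544= 0.01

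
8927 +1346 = 10273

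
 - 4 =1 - 5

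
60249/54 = 1115 + 13/18 = 1115.72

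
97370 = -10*(-9737)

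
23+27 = 50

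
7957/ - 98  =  - 7957/98 = - 81.19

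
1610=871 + 739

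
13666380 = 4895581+8770799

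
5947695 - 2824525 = 3123170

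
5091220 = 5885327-794107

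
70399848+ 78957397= 149357245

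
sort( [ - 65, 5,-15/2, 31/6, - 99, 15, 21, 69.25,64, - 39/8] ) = [-99,-65, - 15/2, - 39/8,5,31/6,15, 21,64,69.25] 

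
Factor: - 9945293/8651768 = - 2^( - 3) *811^1 * 839^( - 1 ) *1289^ ( - 1 ) * 12263^1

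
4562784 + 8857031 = 13419815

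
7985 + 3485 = 11470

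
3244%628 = 104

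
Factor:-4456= - 2^3*557^1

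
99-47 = 52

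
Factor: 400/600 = 2^1  *  3^( - 1 ) = 2/3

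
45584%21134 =3316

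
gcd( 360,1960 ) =40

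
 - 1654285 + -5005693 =-6659978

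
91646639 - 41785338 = 49861301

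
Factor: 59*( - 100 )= - 5900 = - 2^2 *5^2*59^1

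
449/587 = 449/587  =  0.76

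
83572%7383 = 2359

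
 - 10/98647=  - 1 + 98637/98647=- 0.00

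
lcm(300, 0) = 0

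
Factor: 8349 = 3^1*11^2 *23^1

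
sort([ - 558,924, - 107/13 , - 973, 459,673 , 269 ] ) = [ -973, - 558, - 107/13,269,459,  673,924 ]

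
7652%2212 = 1016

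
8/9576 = 1/1197 = 0.00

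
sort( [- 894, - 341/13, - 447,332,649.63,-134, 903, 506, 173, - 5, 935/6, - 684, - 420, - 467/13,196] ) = [ - 894 , - 684, - 447, - 420, - 134, - 467/13 , - 341/13 , - 5,935/6, 173,  196,332, 506 , 649.63, 903 ] 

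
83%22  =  17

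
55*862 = 47410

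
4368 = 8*546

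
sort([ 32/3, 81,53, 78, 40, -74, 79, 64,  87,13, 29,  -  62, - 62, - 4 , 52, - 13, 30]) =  [ - 74, - 62,  -  62, - 13, - 4, 32/3, 13,  29, 30, 40,52, 53,64, 78, 79,81, 87]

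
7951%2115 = 1606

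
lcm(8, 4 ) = 8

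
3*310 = 930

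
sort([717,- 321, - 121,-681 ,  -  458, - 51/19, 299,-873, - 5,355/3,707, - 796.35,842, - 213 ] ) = [ - 873 ,  -  796.35, - 681, - 458, - 321, - 213, - 121, - 5, - 51/19,355/3, 299,  707, 717 , 842 ]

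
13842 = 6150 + 7692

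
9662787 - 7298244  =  2364543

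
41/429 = 41/429 = 0.10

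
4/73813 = 4/73813 = 0.00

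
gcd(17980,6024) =4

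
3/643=3/643 = 0.00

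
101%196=101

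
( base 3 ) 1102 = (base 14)2A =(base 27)1b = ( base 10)38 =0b100110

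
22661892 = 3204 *7073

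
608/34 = 304/17= 17.88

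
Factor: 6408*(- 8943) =  -  57306744 =- 2^3*3^3 * 11^1*89^1*271^1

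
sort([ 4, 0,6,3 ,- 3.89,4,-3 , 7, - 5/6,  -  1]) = [ -3.89, - 3, - 1, - 5/6,0,3,4,4,  6, 7]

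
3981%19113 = 3981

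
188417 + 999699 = 1188116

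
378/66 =5+8/11 =5.73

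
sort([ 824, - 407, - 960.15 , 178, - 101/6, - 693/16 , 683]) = [  -  960.15,-407 , - 693/16, - 101/6,178, 683,824]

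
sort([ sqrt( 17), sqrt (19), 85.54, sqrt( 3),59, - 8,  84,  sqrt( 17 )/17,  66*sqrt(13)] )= [-8 , sqrt( 17) /17,sqrt( 3),sqrt( 17), sqrt (19),59,84,85.54, 66*sqrt(13 )]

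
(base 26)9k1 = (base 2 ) 1100111001101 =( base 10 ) 6605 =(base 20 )ga5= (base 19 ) I5C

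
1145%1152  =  1145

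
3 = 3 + 0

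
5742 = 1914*3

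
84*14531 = 1220604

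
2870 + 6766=9636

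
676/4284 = 169/1071 = 0.16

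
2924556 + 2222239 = 5146795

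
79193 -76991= 2202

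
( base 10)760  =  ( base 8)1370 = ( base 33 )N1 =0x2f8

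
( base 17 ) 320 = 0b1110000101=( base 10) 901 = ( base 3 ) 1020101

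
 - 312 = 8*( - 39) 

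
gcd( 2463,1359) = 3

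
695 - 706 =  - 11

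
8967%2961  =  84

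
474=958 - 484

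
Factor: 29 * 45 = 1305 =3^2 * 5^1*29^1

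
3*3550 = 10650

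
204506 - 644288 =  - 439782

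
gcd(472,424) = 8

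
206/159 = 1 + 47/159  =  1.30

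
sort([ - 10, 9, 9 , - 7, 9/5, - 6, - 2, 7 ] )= [  -  10, - 7, - 6 , - 2, 9/5, 7, 9,  9]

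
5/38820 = 1/7764 = 0.00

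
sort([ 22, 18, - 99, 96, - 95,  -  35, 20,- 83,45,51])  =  [ - 99 , - 95, - 83, - 35, 18 , 20,22, 45 , 51,96 ]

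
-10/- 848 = 5/424 = 0.01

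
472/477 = 472/477 = 0.99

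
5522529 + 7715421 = 13237950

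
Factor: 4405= 5^1*881^1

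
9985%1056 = 481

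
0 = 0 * 565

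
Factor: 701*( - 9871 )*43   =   - 297541553 = - 43^1*701^1*9871^1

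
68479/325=68479/325 = 210.70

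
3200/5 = 640 = 640.00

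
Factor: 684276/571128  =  127/106 = 2^( - 1 )*  53^( - 1) * 127^1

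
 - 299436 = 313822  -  613258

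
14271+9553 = 23824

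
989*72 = 71208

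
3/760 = 3/760 = 0.00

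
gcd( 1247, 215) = 43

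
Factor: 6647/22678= 2^( - 1 )*17^1*29^ (  -  1) = 17/58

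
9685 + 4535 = 14220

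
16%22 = 16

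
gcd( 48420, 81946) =2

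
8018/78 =4009/39 = 102.79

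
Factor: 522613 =7^1 *13^1*5743^1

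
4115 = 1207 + 2908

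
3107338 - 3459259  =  -351921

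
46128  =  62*744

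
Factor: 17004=2^2*3^1*13^1*109^1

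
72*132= 9504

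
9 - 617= - 608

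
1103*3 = 3309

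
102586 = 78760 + 23826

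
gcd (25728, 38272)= 128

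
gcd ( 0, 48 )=48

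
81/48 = 1 + 11/16  =  1.69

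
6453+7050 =13503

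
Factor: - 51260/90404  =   - 55/97= - 5^1* 11^1*97^( - 1 )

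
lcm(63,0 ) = 0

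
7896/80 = 98  +  7/10=98.70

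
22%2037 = 22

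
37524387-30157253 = 7367134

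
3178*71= 225638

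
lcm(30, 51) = 510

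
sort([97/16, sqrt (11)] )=[ sqrt ( 11), 97/16 ] 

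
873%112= 89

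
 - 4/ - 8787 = 4/8787 = 0.00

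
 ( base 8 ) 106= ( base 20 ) 3a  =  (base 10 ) 70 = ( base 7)130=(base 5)240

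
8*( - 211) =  - 1688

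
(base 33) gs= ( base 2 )1000101100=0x22C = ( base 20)17g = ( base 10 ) 556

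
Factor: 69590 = 2^1*5^1*6959^1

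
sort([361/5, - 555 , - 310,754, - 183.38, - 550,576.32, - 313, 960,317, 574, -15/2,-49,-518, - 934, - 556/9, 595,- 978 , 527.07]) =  [-978 , - 934, - 555, - 550, -518,  -  313 , - 310 , - 183.38, - 556/9, - 49 , - 15/2, 361/5, 317 , 527.07,574,  576.32,595,754  ,  960]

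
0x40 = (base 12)54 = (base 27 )2A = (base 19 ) 37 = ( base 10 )64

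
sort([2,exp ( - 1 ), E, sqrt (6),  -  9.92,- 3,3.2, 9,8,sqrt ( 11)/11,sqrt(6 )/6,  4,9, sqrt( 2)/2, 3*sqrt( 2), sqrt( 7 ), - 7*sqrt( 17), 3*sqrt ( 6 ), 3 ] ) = [ - 7*sqrt(17 ), - 9.92, - 3,sqrt ( 11)/11, exp( - 1 ),sqrt( 6 )/6, sqrt( 2 ) /2, 2,sqrt( 6),  sqrt( 7),  E,3 , 3.2, 4,3*sqrt(2),  3 * sqrt( 6), 8, 9,9] 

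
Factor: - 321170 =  - 2^1*5^1*32117^1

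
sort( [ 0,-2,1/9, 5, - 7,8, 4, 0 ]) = [ - 7, - 2, 0  ,  0,1/9,  4,5, 8] 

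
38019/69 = 551 = 551.00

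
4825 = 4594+231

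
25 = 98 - 73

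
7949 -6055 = 1894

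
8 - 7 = 1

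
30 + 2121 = 2151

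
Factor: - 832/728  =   - 8/7=-2^3*7^( - 1)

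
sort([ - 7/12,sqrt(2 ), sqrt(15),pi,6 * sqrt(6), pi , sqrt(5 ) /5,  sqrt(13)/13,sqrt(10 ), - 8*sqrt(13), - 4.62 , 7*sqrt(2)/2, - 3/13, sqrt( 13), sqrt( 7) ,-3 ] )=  [ - 8*sqrt( 13), - 4.62, - 3, - 7/12,-3/13, sqrt(13) /13,sqrt( 5) /5,sqrt(2 ),sqrt(7), pi, pi, sqrt(10) , sqrt(13 ), sqrt(15 ), 7 *sqrt( 2 )/2,6*sqrt(6) ] 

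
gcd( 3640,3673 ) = 1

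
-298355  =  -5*59671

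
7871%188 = 163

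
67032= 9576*7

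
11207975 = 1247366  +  9960609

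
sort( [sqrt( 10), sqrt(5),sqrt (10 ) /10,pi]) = [sqrt( 10 )/10,sqrt(5),pi,sqrt(10)]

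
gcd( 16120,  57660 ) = 620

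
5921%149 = 110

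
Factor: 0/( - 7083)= 0 = 0^1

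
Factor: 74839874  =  2^1*37419937^1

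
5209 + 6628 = 11837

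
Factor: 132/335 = 2^2*3^1*5^ ( - 1 )*11^1 * 67^( - 1 )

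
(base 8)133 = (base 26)3D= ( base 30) 31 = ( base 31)2T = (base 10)91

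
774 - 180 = 594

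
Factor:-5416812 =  - 2^2*3^2 * 17^1*53^1 * 167^1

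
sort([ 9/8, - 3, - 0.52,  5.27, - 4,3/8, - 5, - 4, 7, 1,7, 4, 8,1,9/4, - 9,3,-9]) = [ - 9, - 9,  -  5,-4, - 4,  -  3  , - 0.52, 3/8, 1, 1, 9/8,9/4,3, 4,5.27, 7, 7,8] 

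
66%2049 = 66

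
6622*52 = 344344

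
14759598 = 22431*658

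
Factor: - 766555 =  - 5^1*19^1*8069^1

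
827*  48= 39696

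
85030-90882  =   -5852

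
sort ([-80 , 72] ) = [ - 80,72] 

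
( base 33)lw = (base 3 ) 222212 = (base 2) 1011010101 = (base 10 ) 725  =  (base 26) 11N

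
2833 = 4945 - 2112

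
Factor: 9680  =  2^4*5^1 * 11^2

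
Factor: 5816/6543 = 8/9 = 2^3*3^( -2 ) 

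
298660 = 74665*4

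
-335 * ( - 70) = 23450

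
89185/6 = 89185/6 = 14864.17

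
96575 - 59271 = 37304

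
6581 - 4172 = 2409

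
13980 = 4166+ 9814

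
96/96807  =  32/32269 = 0.00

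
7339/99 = 74 + 13/99  =  74.13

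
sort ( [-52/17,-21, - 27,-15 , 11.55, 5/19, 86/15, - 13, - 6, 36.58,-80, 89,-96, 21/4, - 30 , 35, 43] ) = [-96, - 80 , - 30, - 27,  -  21, -15,-13, - 6, - 52/17, 5/19,21/4 , 86/15,11.55, 35 , 36.58 , 43, 89 ] 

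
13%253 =13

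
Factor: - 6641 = -29^1*229^1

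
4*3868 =15472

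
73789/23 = 3208 + 5/23 = 3208.22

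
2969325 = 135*21995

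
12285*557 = 6842745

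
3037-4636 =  - 1599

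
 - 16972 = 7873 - 24845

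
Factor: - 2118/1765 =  - 2^1*3^1 * 5^(- 1 )=- 6/5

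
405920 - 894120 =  - 488200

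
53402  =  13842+39560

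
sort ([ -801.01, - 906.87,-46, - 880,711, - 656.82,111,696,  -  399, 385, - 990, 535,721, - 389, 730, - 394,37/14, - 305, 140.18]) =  [ - 990, - 906.87 , - 880, - 801.01, - 656.82, - 399,- 394, - 389, - 305, - 46,37/14,111,140.18,385, 535 , 696,711,721,730]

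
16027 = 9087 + 6940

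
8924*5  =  44620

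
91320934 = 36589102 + 54731832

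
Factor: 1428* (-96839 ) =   -  2^2*3^1*7^1*17^1*179^1*541^1 = -138286092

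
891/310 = 2 + 271/310 = 2.87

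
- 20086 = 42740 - 62826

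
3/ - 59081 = -3/59081=-  0.00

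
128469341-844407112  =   - 715937771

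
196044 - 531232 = -335188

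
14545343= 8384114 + 6161229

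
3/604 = 3/604 = 0.00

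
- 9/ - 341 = 9/341 = 0.03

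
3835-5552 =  - 1717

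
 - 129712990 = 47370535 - 177083525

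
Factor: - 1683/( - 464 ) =2^ (  -  4 )*3^2*11^1*17^1*29^( - 1)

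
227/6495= 227/6495 = 0.03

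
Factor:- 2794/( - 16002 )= 3^( - 2)*7^( - 1)*11^1  =  11/63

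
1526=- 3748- - 5274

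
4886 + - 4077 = 809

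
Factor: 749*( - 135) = -101115 = - 3^3*5^1*7^1*107^1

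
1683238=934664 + 748574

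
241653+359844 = 601497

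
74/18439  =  74/18439 = 0.00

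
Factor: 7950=2^1*3^1*5^2*53^1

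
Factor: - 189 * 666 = -125874 = -  2^1*3^5*7^1*37^1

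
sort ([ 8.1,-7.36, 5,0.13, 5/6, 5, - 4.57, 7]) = [ - 7.36, - 4.57,0.13 , 5/6,5, 5, 7, 8.1]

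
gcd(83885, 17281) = 1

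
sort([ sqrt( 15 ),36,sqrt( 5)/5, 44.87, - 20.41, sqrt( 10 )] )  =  [ - 20.41,sqrt( 5) /5, sqrt(10),sqrt( 15),36,44.87]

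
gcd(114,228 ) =114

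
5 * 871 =4355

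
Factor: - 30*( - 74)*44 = 2^4*3^1*5^1*11^1 * 37^1 = 97680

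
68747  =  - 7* ( - 9821)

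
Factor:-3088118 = -2^1*11^1*17^1*23^1*359^1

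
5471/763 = 7 + 130/763= 7.17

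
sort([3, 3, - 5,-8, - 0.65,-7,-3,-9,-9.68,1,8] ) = [- 9.68, - 9,-8, - 7,  -  5 ,-3, - 0.65 , 1,3 , 3,8]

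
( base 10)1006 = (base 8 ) 1756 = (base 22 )21G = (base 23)1kh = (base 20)2A6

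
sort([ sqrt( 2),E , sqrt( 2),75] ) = [ sqrt( 2), sqrt( 2) , E, 75 ]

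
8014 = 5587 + 2427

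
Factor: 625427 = 11^1*56857^1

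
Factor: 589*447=3^1*19^1*31^1*149^1 = 263283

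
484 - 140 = 344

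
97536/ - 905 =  - 97536/905 = - 107.77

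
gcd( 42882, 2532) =6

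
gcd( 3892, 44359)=7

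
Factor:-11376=  -  2^4*3^2*79^1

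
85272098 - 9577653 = 75694445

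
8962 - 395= 8567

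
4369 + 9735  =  14104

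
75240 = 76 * 990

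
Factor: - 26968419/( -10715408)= 2^(-4 )*3^2*11^ ( - 1)*31^1*107^( - 1)*569^(- 1) * 96661^1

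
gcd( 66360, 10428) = 948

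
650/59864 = 325/29932 = 0.01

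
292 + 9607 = 9899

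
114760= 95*1208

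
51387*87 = 4470669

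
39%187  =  39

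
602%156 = 134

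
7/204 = 7/204=0.03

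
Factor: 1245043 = 193^1*6451^1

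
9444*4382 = 41383608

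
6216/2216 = 777/277= 2.81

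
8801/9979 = 8801/9979 = 0.88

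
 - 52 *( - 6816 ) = 354432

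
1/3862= 1/3862= 0.00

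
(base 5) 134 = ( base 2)101100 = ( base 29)1f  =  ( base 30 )1E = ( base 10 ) 44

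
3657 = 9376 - 5719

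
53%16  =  5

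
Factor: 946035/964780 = 2^(  -  2)*3^2*21023^1*48239^ ( - 1 ) = 189207/192956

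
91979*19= 1747601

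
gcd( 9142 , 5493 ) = 1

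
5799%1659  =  822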